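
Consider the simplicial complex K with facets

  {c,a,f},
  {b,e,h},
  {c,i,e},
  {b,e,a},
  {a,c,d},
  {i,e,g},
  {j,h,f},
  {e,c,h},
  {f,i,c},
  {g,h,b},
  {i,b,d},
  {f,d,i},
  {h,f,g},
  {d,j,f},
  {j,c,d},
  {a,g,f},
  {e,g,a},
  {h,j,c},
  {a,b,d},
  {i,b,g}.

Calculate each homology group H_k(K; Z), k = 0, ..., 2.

Order the vertices as a < b < c < d < e < f < g < h < i < j. Listing each simplex with vertices in this order, K has dimension 2 with simplices:

  0-simplices (10): a, b, c, d, e, f, g, h, i, j
  1-simplices (30): ab, ac, ad, ae, af, ag, bd, be, bg, bh, bi, cd, ce, cf, ch, ci, cj, df, di, dj, eg, eh, ei, fg, fh, fi, fj, gh, gi, hj
  2-simplices (20): abd, abe, acd, acf, aeg, afg, bdi, beh, bgh, bgi, cdj, ceh, cei, cfi, chj, dfi, dfj, egi, fgh, fhj

so the chain groups are C_0 ≅ Z^10, C_1 ≅ Z^30, C_2 ≅ Z^20.

Boundary ∂_1: C_1 → C_0 maps an edge to its endpoints' difference, ∂[p,q] = q − p.
The 10×30 boundary matrix has rank 9 and Smith normal form diag(1,1,1,1,1,1,1,1,1).

The boundary map ∂_2: C_2 → C_1 maps a triangle to the signed sum of its edges. For instance
  ∂egi = gi − ei + eg,
  ∂fgh = gh − fh + fg.
The 30×20 boundary matrix has rank 20 and Smith normal form diag(1,1,1,1,1,1,1,1,1,1,1,1,1,1,1,1,1,1,1,2).

Reading off H_k = ker ∂_k / im ∂_{k+1}:

  H_0: rank C_0 − rank ∂_1 = 10 − 9 = 1, and the invariant factors of ∂_1 are all 1, so H_0 = Z.
  H_1: rank ker ∂_1 − rank ∂_2 = (30 − 9) − 20 = 1, and ∂_2 has invariant factor 2 > 1, so H_1 = Z ⊕ Z/2.
  H_2: rank ker ∂_2 − rank ∂_3 = (20 − 20) − 0 = 0, and there is no ∂_3, so H_2 = 0.

As a check, the Euler characteristic is 10 − 30 + 20 = 0, which agrees with 1 − 1 + 0 = 0.
(K is a triangulation of the Klein bottle.)

H_0 ≅ Z,  H_1 ≅ Z ⊕ Z/2,  H_2 = 0.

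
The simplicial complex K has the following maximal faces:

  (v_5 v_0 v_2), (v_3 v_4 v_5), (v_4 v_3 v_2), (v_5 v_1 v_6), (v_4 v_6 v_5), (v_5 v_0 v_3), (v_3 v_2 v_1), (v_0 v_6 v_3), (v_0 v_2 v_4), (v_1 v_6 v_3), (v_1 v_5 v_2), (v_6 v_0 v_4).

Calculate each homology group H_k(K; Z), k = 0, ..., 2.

H_0 = Z,  H_1 = Z_2,  H_2 = 0.

We work with the vertex ordering v_0 < v_1 < v_2 < v_3 < v_4 < v_5 < v_6. The simplices of K, each written with vertices in increasing order, are:

  0-simplices (7): [v_0], [v_1], [v_2], [v_3], [v_4], [v_5], [v_6]
  1-simplices (18): (18 of them)
  2-simplices (12): (12 of them)

Hence C_0 ≅ Z^7, C_1 ≅ Z^18, C_2 ≅ Z^12.

The boundary map ∂_1: C_1 → C_0 is given by ∂[p,q] = [q] − [p]. For instance
  ∂[v_5,v_6] = [v_6] − [v_5].
As a 7×18 matrix over Z this has rank 6, with invariant factors (1,1,1,1,1,1).

Boundary ∂_2: C_2 → C_1 maps a triangle to the signed sum of its edges. For instance
  ∂[v_1,v_5,v_6] = [v_5,v_6] − [v_1,v_6] + [v_1,v_5],
  ∂[v_1,v_3,v_6] = [v_3,v_6] − [v_1,v_6] + [v_1,v_3].
As a 18×12 matrix over Z this has rank 12, with invariant factors (1,1,1,1,1,1,1,1,1,1,1,2).

Reading off H_k = ker ∂_k / im ∂_{k+1}:

  H_0: rank C_0 − rank ∂_1 = 7 − 6 = 1, and the invariant factors of ∂_1 are all 1, so H_0 ≅ Z.
  H_1: rank ker ∂_1 − rank ∂_2 = (18 − 6) − 12 = 0, and ∂_2 has invariant factor 2 > 1, so H_1 ≅ Z_2.
  H_2: rank ker ∂_2 − rank ∂_3 = (12 − 12) − 0 = 0, and there is no ∂_3, so H_2 ≅ 0.

As a check, the Euler characteristic is 7 − 18 + 12 = 1, which agrees with 1 − 0 + 0 = 1.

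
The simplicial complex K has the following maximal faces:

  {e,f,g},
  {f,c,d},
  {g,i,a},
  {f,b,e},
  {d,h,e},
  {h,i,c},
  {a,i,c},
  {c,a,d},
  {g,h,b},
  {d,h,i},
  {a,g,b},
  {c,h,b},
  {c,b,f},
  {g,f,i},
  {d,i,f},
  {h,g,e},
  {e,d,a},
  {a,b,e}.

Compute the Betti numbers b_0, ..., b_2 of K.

b_0 = 1, b_1 = 1, b_2 = 0.

Order the vertices as a < b < c < d < e < f < g < h < i. Listing each simplex with vertices in this order, K has dimension 2 with simplices:

  0-simplices (9): a, b, c, d, e, f, g, h, i
  1-simplices (27): ab, ac, ad, ae, ag, ai, bc, be, bf, bg, bh, cd, cf, ch, ci, de, df, dh, di, ef, eg, eh, fg, fi, gh, gi, hi
  2-simplices (18): abe, abg, acd, aci, ade, agi, bcf, bch, bef, bgh, cdf, chi, deh, dfi, dhi, efg, egh, fgi

so the chain groups are C_0 ≅ Z^9, C_1 ≅ Z^27, C_2 ≅ Z^18.

Boundary ∂_1: C_1 → C_0 maps an edge to its endpoints' difference, ∂[p,q] = q − p. For instance
  ∂ch = h − c.
The resulting 9×27 matrix has rank 8, and its Smith normal form has invariant factors (1,1,1,1,1,1,1,1).

Boundary ∂_2: C_2 → C_1 acts by ∂[p,q,r] = [q,r] − [p,r] + [p,q]. For instance
  ∂cdf = df − cf + cd,
  ∂agi = gi − ai + ag.
This gives a 27×18 integer matrix of rank 18; reducing to Smith normal form yields diagonal entries (1,1,1,1,1,1,1,1,1,1,1,1,1,1,1,1,1,2).

Reading off H_k = ker ∂_k / im ∂_{k+1}:

  H_0: rank C_0 − rank ∂_1 = 9 − 8 = 1, and the invariant factors of ∂_1 are all 1, so H_0 = Z.
  H_1: rank ker ∂_1 − rank ∂_2 = (27 − 8) − 18 = 1, and ∂_2 has invariant factor 2 > 1, so H_1 = Z ⊕ Z_2.
  H_2: rank ker ∂_2 − rank ∂_3 = (18 − 18) − 0 = 0, and there is no ∂_3, so H_2 = 0.

Hence the Betti numbers are b_0 = 1, b_1 = 1, b_2 = 0.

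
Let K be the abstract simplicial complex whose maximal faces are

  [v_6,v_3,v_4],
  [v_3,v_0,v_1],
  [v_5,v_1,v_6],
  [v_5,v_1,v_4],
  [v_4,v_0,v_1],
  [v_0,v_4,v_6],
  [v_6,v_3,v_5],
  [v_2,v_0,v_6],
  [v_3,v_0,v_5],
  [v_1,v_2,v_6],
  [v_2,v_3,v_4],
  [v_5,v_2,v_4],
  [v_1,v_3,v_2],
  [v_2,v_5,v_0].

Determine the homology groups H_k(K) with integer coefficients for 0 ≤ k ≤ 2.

Fix the vertex order v_0 < v_1 < v_2 < v_3 < v_4 < v_5 < v_6 and write every simplex with vertices in increasing order. Then dim K = 2 and the simplices of K are:

  0-simplices (7): [v_0], [v_1], [v_2], [v_3], [v_4], [v_5], [v_6]
  1-simplices (21): (21 of them)
  2-simplices (14): (14 of them)

so the chain groups are C_0 ≅ Z^7, C_1 ≅ Z^21, C_2 ≅ Z^14.

∂_1: C_1 → C_0 maps an edge to its endpoints' difference, ∂[p,q] = q − p. For instance
  ∂[v_3,v_6] = [v_6] − [v_3].
The resulting 7×21 matrix has rank 6, and its Smith normal form has invariant factors (1,1,1,1,1,1).

∂_2: C_2 → C_1 sends each 2-simplex [p,q,r] to [q,r] − [p,r] + [p,q]. For instance
  ∂[v_0,v_4,v_6] = [v_4,v_6] − [v_0,v_6] + [v_0,v_4],
  ∂[v_0,v_1,v_3] = [v_1,v_3] − [v_0,v_3] + [v_0,v_1].
The resulting 21×14 matrix has rank 13, and its Smith normal form has invariant factors (1,1,1,1,1,1,1,1,1,1,1,1,1).

Computing H_k = (kernel of ∂_k) / (image of ∂_{k+1}):

  H_0: rank C_0 − rank ∂_1 = 7 − 6 = 1, and the invariant factors of ∂_1 are all 1, so H_0 = Z.
  H_1: rank ker ∂_1 − rank ∂_2 = (21 − 6) − 13 = 2, and the invariant factors of ∂_2 are all 1, so H_1 = Z^2.
  H_2: rank ker ∂_2 − rank ∂_3 = (14 − 13) − 0 = 1, and there is no ∂_3, so H_2 = Z.

As a check, the Euler characteristic is 7 − 21 + 14 = 0, which agrees with 1 − 2 + 1 = 0.

H_0 = Z,  H_1 = Z^2,  H_2 = Z.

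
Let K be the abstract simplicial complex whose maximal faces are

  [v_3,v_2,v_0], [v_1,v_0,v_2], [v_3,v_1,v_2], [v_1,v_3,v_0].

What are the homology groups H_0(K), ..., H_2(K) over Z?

H_0 = Z,  H_1 = 0,  H_2 = Z.

Order the vertices as v_0 < v_1 < v_2 < v_3. Listing each simplex with vertices in this order, K has dimension 2 with simplices:

  0-simplices (4): [v_0], [v_1], [v_2], [v_3]
  1-simplices (6): [v_0,v_1], [v_0,v_2], [v_0,v_3], [v_1,v_2], [v_1,v_3], [v_2,v_3]
  2-simplices (4): [v_0,v_1,v_2], [v_0,v_1,v_3], [v_0,v_2,v_3], [v_1,v_2,v_3]

Hence C_0 ≅ Z^4, C_1 ≅ Z^6, C_2 ≅ Z^4.

Boundary ∂_1: C_1 → C_0 is given by ∂[p,q] = [q] − [p].
This gives a 4×6 integer matrix of rank 3; reducing to Smith normal form yields diagonal entries (1,1,1).

The boundary map ∂_2: C_2 → C_1 acts by ∂[p,q,r] = [q,r] − [p,r] + [p,q]. For instance
  ∂[v_0,v_1,v_2] = [v_1,v_2] − [v_0,v_2] + [v_0,v_1],
  ∂[v_0,v_2,v_3] = [v_2,v_3] − [v_0,v_3] + [v_0,v_2].
This gives a 6×4 integer matrix of rank 3; reducing to Smith normal form yields diagonal entries (1,1,1).

From H_k ≅ ker(∂_k) / im(∂_{k+1}) we obtain:

  H_0: rank C_0 − rank ∂_1 = 4 − 3 = 1, and the invariant factors of ∂_1 are all 1, so H_0 ≅ Z.
  H_1: rank ker ∂_1 − rank ∂_2 = (6 − 3) − 3 = 0, and the invariant factors of ∂_2 are all 1, so H_1 ≅ 0.
  H_2: rank ker ∂_2 − rank ∂_3 = (4 − 3) − 0 = 1, and there is no ∂_3, so H_2 ≅ Z.

As a check, the Euler characteristic is 4 − 6 + 4 = 2, which agrees with 1 − 0 + 1 = 2.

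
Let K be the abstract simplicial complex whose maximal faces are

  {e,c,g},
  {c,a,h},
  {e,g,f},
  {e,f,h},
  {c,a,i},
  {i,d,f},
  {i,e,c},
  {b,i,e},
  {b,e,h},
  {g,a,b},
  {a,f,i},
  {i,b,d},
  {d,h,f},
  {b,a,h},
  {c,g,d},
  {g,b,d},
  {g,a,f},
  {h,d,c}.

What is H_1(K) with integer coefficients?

We work with the vertex ordering a < b < c < d < e < f < g < h < i. The simplices of K, each written with vertices in increasing order, are:

  0-simplices (9): a, b, c, d, e, f, g, h, i
  1-simplices (27): ab, ac, af, ag, ah, ai, bd, be, bg, bh, bi, cd, ce, cg, ch, ci, df, dg, dh, di, ef, eg, eh, ei, fg, fh, fi
  2-simplices (18): abg, abh, ach, aci, afg, afi, bdg, bdi, beh, bei, cdg, cdh, ceg, cei, dfh, dfi, efg, efh

Hence C_0 ≅ Z^9, C_1 ≅ Z^27, C_2 ≅ Z^18.

The boundary map ∂_1: C_1 → C_0 maps an edge to its endpoints' difference, ∂[p,q] = q − p. For instance
  ∂ac = c − a.
As a 9×27 matrix over Z this has rank 8, with invariant factors (1,1,1,1,1,1,1,1).

The boundary map ∂_2: C_2 → C_1 acts by ∂[p,q,r] = [q,r] − [p,r] + [p,q]. For instance
  ∂afi = fi − ai + af,
  ∂cdh = dh − ch + cd.
The resulting 27×18 matrix has rank 17, and its Smith normal form has invariant factors (1,1,1,1,1,1,1,1,1,1,1,1,1,1,1,1,1).

Reading off H_k = ker ∂_k / im ∂_{k+1}:

  H_1: rank ker ∂_1 − rank ∂_2 = (27 − 8) − 17 = 2, and the invariant factors of ∂_2 are all 1, so H_1 = Z^2.

(K is a triangulation of the torus T^2.)

H_1 = Z^2.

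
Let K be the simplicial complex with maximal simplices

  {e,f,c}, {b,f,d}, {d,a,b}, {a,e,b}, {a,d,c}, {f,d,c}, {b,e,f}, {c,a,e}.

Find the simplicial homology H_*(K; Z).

H_0 ≅ Z,  H_1 = 0,  H_2 ≅ Z.

We work with the vertex ordering a < b < c < d < e < f. The simplices of K, each written with vertices in increasing order, are:

  0-simplices (6): a, b, c, d, e, f
  1-simplices (12): ab, ac, ad, ae, bd, be, bf, cd, ce, cf, df, ef
  2-simplices (8): abd, abe, acd, ace, bdf, bef, cdf, cef

so the chain groups are C_0 ≅ Z^6, C_1 ≅ Z^12, C_2 ≅ Z^8.

∂_1: C_1 → C_0 sends each edge [p,q] (with p < q) to q − p. For instance
  ∂be = e − b.
The 6×12 boundary matrix has rank 5 and Smith normal form diag(1,1,1,1,1).

Boundary ∂_2: C_2 → C_1 sends each 2-simplex [p,q,r] to [q,r] − [p,r] + [p,q]. For instance
  ∂bdf = df − bf + bd,
  ∂cef = ef − cf + ce.
This gives a 12×8 integer matrix of rank 7; reducing to Smith normal form yields diagonal entries (1,1,1,1,1,1,1).

Computing H_k = (kernel of ∂_k) / (image of ∂_{k+1}):

  H_0: rank C_0 − rank ∂_1 = 6 − 5 = 1, and the invariant factors of ∂_1 are all 1, so H_0 = Z.
  H_1: rank ker ∂_1 − rank ∂_2 = (12 − 5) − 7 = 0, and the invariant factors of ∂_2 are all 1, so H_1 = 0.
  H_2: rank ker ∂_2 − rank ∂_3 = (8 − 7) − 0 = 1, and there is no ∂_3, so H_2 = Z.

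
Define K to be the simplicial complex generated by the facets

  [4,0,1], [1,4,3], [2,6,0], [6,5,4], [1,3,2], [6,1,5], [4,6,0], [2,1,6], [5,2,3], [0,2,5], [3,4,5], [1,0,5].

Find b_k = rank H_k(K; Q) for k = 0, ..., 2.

Order the vertices as 0 < 1 < 2 < 3 < 4 < 5 < 6. Listing each simplex with vertices in this order, K has dimension 2 with simplices:

  0-simplices (7): [0], [1], [2], [3], [4], [5], [6]
  1-simplices (18): [0,1], [0,2], [0,4], [0,5], [0,6], [1,2], [1,3], [1,4], [1,5], [1,6], [2,3], [2,5], [2,6], [3,4], [3,5], [4,5], [4,6], [5,6]
  2-simplices (12): [0,1,4], [0,1,5], [0,2,5], [0,2,6], [0,4,6], [1,2,3], [1,2,6], [1,3,4], [1,5,6], [2,3,5], [3,4,5], [4,5,6]

so the chain groups are C_0 ≅ Z^7, C_1 ≅ Z^18, C_2 ≅ Z^12.

The boundary map ∂_1: C_1 → C_0 sends each edge [p,q] (with p < q) to q − p.
The resulting 7×18 matrix has rank 6, and its Smith normal form has invariant factors (1,1,1,1,1,1).

∂_2: C_2 → C_1 maps a triangle to the signed sum of its edges. For instance
  ∂[3,4,5] = [4,5] − [3,5] + [3,4],
  ∂[0,4,6] = [4,6] − [0,6] + [0,4].
The resulting 18×12 matrix has rank 12, and its Smith normal form has invariant factors (1,1,1,1,1,1,1,1,1,1,1,2).

Now H_k = ker ∂_k / im ∂_{k+1}, so:

  H_0: rank C_0 − rank ∂_1 = 7 − 6 = 1, and the invariant factors of ∂_1 are all 1, so H_0 ≅ Z.
  H_1: rank ker ∂_1 − rank ∂_2 = (18 − 6) − 12 = 0, and ∂_2 has invariant factor 2 > 1, so H_1 ≅ Z/2.
  H_2: rank ker ∂_2 − rank ∂_3 = (12 − 12) − 0 = 0, and there is no ∂_3, so H_2 ≅ 0.

Hence the Betti numbers are b_0 = 1, b_1 = 0, b_2 = 0.

b_0 = 1, b_1 = 0, b_2 = 0.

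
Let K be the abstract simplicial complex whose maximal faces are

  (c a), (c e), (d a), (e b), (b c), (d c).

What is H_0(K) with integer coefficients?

K has 5 vertices, 6 edges.
rank ∂_0 = 0, rank ∂_1 = 4 ⇒ b_0 = 5 − 0 − 4 = 1; all invariant factors of ∂_1 are 1 so no torsion. So H_0 = Z.

H_0 ≅ Z.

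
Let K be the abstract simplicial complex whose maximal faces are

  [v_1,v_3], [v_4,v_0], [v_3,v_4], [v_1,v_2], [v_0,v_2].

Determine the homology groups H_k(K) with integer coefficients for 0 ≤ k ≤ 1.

Order the vertices as v_0 < v_1 < v_2 < v_3 < v_4. Listing each simplex with vertices in this order, K has dimension 1 with simplices:

  0-simplices (5): [v_0], [v_1], [v_2], [v_3], [v_4]
  1-simplices (5): [v_0,v_2], [v_0,v_4], [v_1,v_2], [v_1,v_3], [v_3,v_4]

so the chain groups are C_0 ≅ Z^5, C_1 ≅ Z^5.

∂_1: C_1 → C_0 is given by ∂[p,q] = [q] − [p]. For instance
  ∂[v_0,v_2] = [v_2] − [v_0].
The resulting 5×5 matrix has rank 4, and its Smith normal form has invariant factors (1,1,1,1).

Now H_k = ker ∂_k / im ∂_{k+1}, so:

  H_0: rank C_0 − rank ∂_1 = 5 − 4 = 1, and the invariant factors of ∂_1 are all 1, so H_0 = Z.
  H_1: rank ker ∂_1 − rank ∂_2 = (5 − 4) − 0 = 1, and there is no ∂_2, so H_1 = Z.

H_0 = Z,  H_1 = Z.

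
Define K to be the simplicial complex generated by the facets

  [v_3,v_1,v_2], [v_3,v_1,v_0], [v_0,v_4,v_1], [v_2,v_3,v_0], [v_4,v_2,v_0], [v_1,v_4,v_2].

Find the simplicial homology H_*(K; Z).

Fix the vertex order v_0 < v_1 < v_2 < v_3 < v_4 and write every simplex with vertices in increasing order. Then dim K = 2 and the simplices of K are:

  0-simplices (5): [v_0], [v_1], [v_2], [v_3], [v_4]
  1-simplices (9): [v_0,v_1], [v_0,v_2], [v_0,v_3], [v_0,v_4], [v_1,v_2], [v_1,v_3], [v_1,v_4], [v_2,v_3], [v_2,v_4]
  2-simplices (6): [v_0,v_1,v_3], [v_0,v_1,v_4], [v_0,v_2,v_3], [v_0,v_2,v_4], [v_1,v_2,v_3], [v_1,v_2,v_4]

giving chain groups C_0 ≅ Z^5, C_1 ≅ Z^9, C_2 ≅ Z^6.

The boundary map ∂_1: C_1 → C_0 sends each edge [p,q] (with p < q) to q − p. For instance
  ∂[v_0,v_3] = [v_3] − [v_0].
The 5×9 boundary matrix has rank 4 and Smith normal form diag(1,1,1,1).

The boundary map ∂_2: C_2 → C_1 sends each 2-simplex [p,q,r] to [q,r] − [p,r] + [p,q]. For instance
  ∂[v_1,v_2,v_3] = [v_2,v_3] − [v_1,v_3] + [v_1,v_2],
  ∂[v_0,v_1,v_4] = [v_1,v_4] − [v_0,v_4] + [v_0,v_1].
As a 9×6 matrix over Z this has rank 5, with invariant factors (1,1,1,1,1).

Now H_k = ker ∂_k / im ∂_{k+1}, so:

  H_0: rank C_0 − rank ∂_1 = 5 − 4 = 1, and the invariant factors of ∂_1 are all 1, so H_0 = Z.
  H_1: rank ker ∂_1 − rank ∂_2 = (9 − 4) − 5 = 0, and the invariant factors of ∂_2 are all 1, so H_1 = 0.
  H_2: rank ker ∂_2 − rank ∂_3 = (6 − 5) − 0 = 1, and there is no ∂_3, so H_2 = Z.

As a check, the Euler characteristic is 5 − 9 + 6 = 2, which agrees with 1 − 0 + 1 = 2.

H_0 ≅ Z,  H_1 = 0,  H_2 ≅ Z.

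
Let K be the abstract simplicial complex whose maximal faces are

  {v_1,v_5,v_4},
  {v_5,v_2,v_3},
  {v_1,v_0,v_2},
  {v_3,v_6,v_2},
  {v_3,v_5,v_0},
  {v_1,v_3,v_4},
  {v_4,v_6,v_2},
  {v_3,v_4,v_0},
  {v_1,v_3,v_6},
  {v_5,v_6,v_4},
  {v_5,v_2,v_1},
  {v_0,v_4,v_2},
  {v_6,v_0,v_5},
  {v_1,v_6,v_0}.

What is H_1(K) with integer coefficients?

H_1 = Z^2.

Fix the vertex order v_0 < v_1 < v_2 < v_3 < v_4 < v_5 < v_6 and write every simplex with vertices in increasing order. Then dim K = 2 and the simplices of K are:

  0-simplices (7): [v_0], [v_1], [v_2], [v_3], [v_4], [v_5], [v_6]
  1-simplices (21): (21 of them)
  2-simplices (14): (14 of them)

so the chain groups are C_0 ≅ Z^7, C_1 ≅ Z^21, C_2 ≅ Z^14.

Boundary ∂_1: C_1 → C_0 is given by ∂[p,q] = [q] − [p]. For instance
  ∂[v_0,v_2] = [v_2] − [v_0].
The resulting 7×21 matrix has rank 6, and its Smith normal form has invariant factors (1,1,1,1,1,1).

Boundary ∂_2: C_2 → C_1 acts by ∂[p,q,r] = [q,r] − [p,r] + [p,q]. For instance
  ∂[v_4,v_5,v_6] = [v_5,v_6] − [v_4,v_6] + [v_4,v_5],
  ∂[v_2,v_3,v_6] = [v_3,v_6] − [v_2,v_6] + [v_2,v_3].
The resulting 21×14 matrix has rank 13, and its Smith normal form has invariant factors (1,1,1,1,1,1,1,1,1,1,1,1,1).

Computing H_k = (kernel of ∂_k) / (image of ∂_{k+1}):

  H_1: rank ker ∂_1 − rank ∂_2 = (21 − 6) − 13 = 2, and the invariant factors of ∂_2 are all 1, so H_1 = Z^2.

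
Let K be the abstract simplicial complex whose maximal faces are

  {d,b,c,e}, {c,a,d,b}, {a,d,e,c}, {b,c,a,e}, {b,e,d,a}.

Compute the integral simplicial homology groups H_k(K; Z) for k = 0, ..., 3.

Order the vertices as a < b < c < d < e. Listing each simplex with vertices in this order, K has dimension 3 with simplices:

  0-simplices (5): a, b, c, d, e
  1-simplices (10): ab, ac, ad, ae, bc, bd, be, cd, ce, de
  2-simplices (10): abc, abd, abe, acd, ace, ade, bcd, bce, bde, cde
  3-simplices (5): abcd, abce, abde, acde, bcde

so the chain groups are C_0 ≅ Z^5, C_1 ≅ Z^10, C_2 ≅ Z^10, C_3 ≅ Z^5.

Boundary ∂_1: C_1 → C_0 is given by ∂[p,q] = [q] − [p].
As a 5×10 matrix over Z this has rank 4, with invariant factors (1,1,1,1).

Boundary ∂_2: C_2 → C_1 sends each 2-simplex [p,q,r] to [q,r] − [p,r] + [p,q]. For instance
  ∂cde = de − ce + cd,
  ∂bce = ce − be + bc.
The resulting 10×10 matrix has rank 6, and its Smith normal form has invariant factors (1,1,1,1,1,1).

Boundary ∂_3: C_3 → C_2 sends each 3-simplex σ to the alternating sum Σ_i (−1)^i (σ with its i-th vertex removed). For instance
  ∂acde = cde − ade + ace − acd,
  ∂abce = bce − ace + abe − abc.
The resulting 10×5 matrix has rank 4, and its Smith normal form has invariant factors (1,1,1,1).

Now H_k = ker ∂_k / im ∂_{k+1}, so:

  H_0: rank C_0 − rank ∂_1 = 5 − 4 = 1, and the invariant factors of ∂_1 are all 1, so H_0 ≅ Z.
  H_1: rank ker ∂_1 − rank ∂_2 = (10 − 4) − 6 = 0, and the invariant factors of ∂_2 are all 1, so H_1 ≅ 0.
  H_2: rank ker ∂_2 − rank ∂_3 = (10 − 6) − 4 = 0, and the invariant factors of ∂_3 are all 1, so H_2 ≅ 0.
  H_3: rank ker ∂_3 − rank ∂_4 = (5 − 4) − 0 = 1, and there is no ∂_4, so H_3 ≅ Z.

H_0 ≅ Z,  H_1 = 0,  H_2 = 0,  H_3 ≅ Z.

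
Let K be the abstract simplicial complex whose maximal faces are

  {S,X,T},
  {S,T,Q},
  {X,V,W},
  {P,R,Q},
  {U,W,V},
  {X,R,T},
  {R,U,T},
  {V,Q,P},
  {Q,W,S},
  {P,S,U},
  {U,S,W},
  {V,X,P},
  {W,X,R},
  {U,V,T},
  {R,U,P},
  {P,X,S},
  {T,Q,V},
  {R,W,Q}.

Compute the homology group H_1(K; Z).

Fix the vertex order P < Q < R < S < T < U < V < W < X and write every simplex with vertices in increasing order. Then dim K = 2 and the simplices of K are:

  0-simplices (9): P, Q, R, S, T, U, V, W, X
  1-simplices (27): PQ, PR, PS, PU, PV, PX, QR, QS, QT, QV, QW, RT, RU, RW, RX, ST, SU, SW, SX, TU, TV, TX, UV, UW, VW, VX, WX
  2-simplices (18): PQR, PQV, PRU, PSU, PSX, PVX, QRW, QST, QSW, QTV, RTU, RTX, RWX, STX, SUW, TUV, UVW, VWX

so the chain groups are C_0 ≅ Z^9, C_1 ≅ Z^27, C_2 ≅ Z^18.

The boundary map ∂_1: C_1 → C_0 is given by ∂[p,q] = [q] − [p]. For instance
  ∂UW = W − U.
As a 9×27 matrix over Z this has rank 8, with invariant factors (1,1,1,1,1,1,1,1).

The boundary map ∂_2: C_2 → C_1 maps a triangle to the signed sum of its edges. For instance
  ∂SUW = UW − SW + SU,
  ∂PRU = RU − PU + PR.
The 27×18 boundary matrix has rank 17 and Smith normal form diag(1,1,1,1,1,1,1,1,1,1,1,1,1,1,1,1,1).

From H_k ≅ ker(∂_k) / im(∂_{k+1}) we obtain:

  H_1: rank ker ∂_1 − rank ∂_2 = (27 − 8) − 17 = 2, and the invariant factors of ∂_2 are all 1, so H_1 ≅ Z^2.

H_1 = Z^2.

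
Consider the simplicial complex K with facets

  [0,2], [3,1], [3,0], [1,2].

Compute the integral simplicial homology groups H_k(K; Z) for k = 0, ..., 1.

H_0 = Z,  H_1 = Z.

K has 4 vertices, 4 edges.
rank ∂_0 = 0, rank ∂_1 = 3 ⇒ b_0 = 4 − 0 − 3 = 1; all invariant factors of ∂_1 are 1 so no torsion. So H_0 ≅ Z.
rank ∂_1 = 3, rank ∂_2 = 0 ⇒ b_1 = 4 − 3 − 0 = 1. So H_1 ≅ Z.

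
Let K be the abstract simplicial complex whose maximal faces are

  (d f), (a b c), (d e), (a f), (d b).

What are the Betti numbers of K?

We work with the vertex ordering a < b < c < d < e < f. The simplices of K, each written with vertices in increasing order, are:

  0-simplices (6): a, b, c, d, e, f
  1-simplices (7): ab, ac, af, bc, bd, de, df
  2-simplices (1): abc

so the chain groups are C_0 ≅ Z^6, C_1 ≅ Z^7, C_2 ≅ Z^1.

The boundary map ∂_1: C_1 → C_0 is given by ∂[p,q] = [q] − [p]. For instance
  ∂af = f − a.
This gives a 6×7 integer matrix of rank 5; reducing to Smith normal form yields diagonal entries (1,1,1,1,1).

∂_2: C_2 → C_1 acts by ∂[p,q,r] = [q,r] − [p,r] + [p,q]. For instance
  ∂abc = bc − ac + ab.
The 7×1 boundary matrix has rank 1 and Smith normal form diag(1).

Computing H_k = (kernel of ∂_k) / (image of ∂_{k+1}):

  H_0: rank C_0 − rank ∂_1 = 6 − 5 = 1, and the invariant factors of ∂_1 are all 1, so H_0 ≅ Z.
  H_1: rank ker ∂_1 − rank ∂_2 = (7 − 5) − 1 = 1, and the invariant factors of ∂_2 are all 1, so H_1 ≅ Z.
  H_2: rank ker ∂_2 − rank ∂_3 = (1 − 1) − 0 = 0, and there is no ∂_3, so H_2 ≅ 0.

As a check, the Euler characteristic is 6 − 7 + 1 = 0, which agrees with 1 − 1 + 0 = 0.

Hence the Betti numbers are b_0 = 1, b_1 = 1, b_2 = 0.

b_0 = 1, b_1 = 1, b_2 = 0.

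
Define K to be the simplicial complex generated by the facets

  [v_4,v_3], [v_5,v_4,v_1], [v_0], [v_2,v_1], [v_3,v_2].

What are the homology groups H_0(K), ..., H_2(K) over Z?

K has 6 vertices, 6 edges, 1 triangle.
rank ∂_0 = 0, rank ∂_1 = 4 ⇒ b_0 = 6 − 0 − 4 = 2; all invariant factors of ∂_1 are 1 so no torsion. So H_0 ≅ Z^2.
rank ∂_1 = 4, rank ∂_2 = 1 ⇒ b_1 = 6 − 4 − 1 = 1; all invariant factors of ∂_2 are 1 so no torsion. So H_1 ≅ Z.
rank ∂_2 = 1, rank ∂_3 = 0 ⇒ b_2 = 1 − 1 − 0 = 0. So H_2 ≅ 0.

H_0 = Z^2,  H_1 = Z,  H_2 = 0.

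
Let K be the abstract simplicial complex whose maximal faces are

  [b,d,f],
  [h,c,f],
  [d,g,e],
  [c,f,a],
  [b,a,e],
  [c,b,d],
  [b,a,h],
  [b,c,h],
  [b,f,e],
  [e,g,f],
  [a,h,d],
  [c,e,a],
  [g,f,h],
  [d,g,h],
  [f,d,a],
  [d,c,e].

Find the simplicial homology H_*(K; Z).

H_0 = Z,  H_1 = Z^2,  H_2 = Z.

Order the vertices as a < b < c < d < e < f < g < h. Listing each simplex with vertices in this order, K has dimension 2 with simplices:

  0-simplices (8): a, b, c, d, e, f, g, h
  1-simplices (24): ab, ac, ad, ae, af, ah, bc, bd, be, bf, bh, cd, ce, cf, ch, de, df, dg, dh, ef, eg, fg, fh, gh
  2-simplices (16): abe, abh, ace, acf, adf, adh, bcd, bch, bdf, bef, cde, cfh, deg, dgh, efg, fgh

Hence C_0 ≅ Z^8, C_1 ≅ Z^24, C_2 ≅ Z^16.

∂_1: C_1 → C_0 sends each edge [p,q] (with p < q) to q − p. For instance
  ∂ad = d − a.
This gives a 8×24 integer matrix of rank 7; reducing to Smith normal form yields diagonal entries (1,1,1,1,1,1,1).

Boundary ∂_2: C_2 → C_1 acts by ∂[p,q,r] = [q,r] − [p,r] + [p,q]. For instance
  ∂abe = be − ae + ab,
  ∂bef = ef − bf + be.
This gives a 24×16 integer matrix of rank 15; reducing to Smith normal form yields diagonal entries (1,1,1,1,1,1,1,1,1,1,1,1,1,1,1).

Reading off H_k = ker ∂_k / im ∂_{k+1}:

  H_0: rank C_0 − rank ∂_1 = 8 − 7 = 1, and the invariant factors of ∂_1 are all 1, so H_0 ≅ Z.
  H_1: rank ker ∂_1 − rank ∂_2 = (24 − 7) − 15 = 2, and the invariant factors of ∂_2 are all 1, so H_1 ≅ Z^2.
  H_2: rank ker ∂_2 − rank ∂_3 = (16 − 15) − 0 = 1, and there is no ∂_3, so H_2 ≅ Z.

As a check, the Euler characteristic is 8 − 24 + 16 = 0, which agrees with 1 − 2 + 1 = 0.
(K is a triangulation of the torus T^2.)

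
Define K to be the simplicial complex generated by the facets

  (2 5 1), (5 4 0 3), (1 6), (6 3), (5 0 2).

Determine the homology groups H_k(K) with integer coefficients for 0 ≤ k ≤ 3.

K has 7 vertices, 12 edges, 6 triangles, 1 3-simplex.
rank ∂_0 = 0, rank ∂_1 = 6 ⇒ b_0 = 7 − 0 − 6 = 1; all invariant factors of ∂_1 are 1 so no torsion. So H_0 ≅ Z.
rank ∂_1 = 6, rank ∂_2 = 5 ⇒ b_1 = 12 − 6 − 5 = 1; all invariant factors of ∂_2 are 1 so no torsion. So H_1 ≅ Z.
rank ∂_2 = 5, rank ∂_3 = 1 ⇒ b_2 = 6 − 5 − 1 = 0; all invariant factors of ∂_3 are 1 so no torsion. So H_2 ≅ 0.
rank ∂_3 = 1, rank ∂_4 = 0 ⇒ b_3 = 1 − 1 − 0 = 0. So H_3 ≅ 0.

H_0 = Z,  H_1 = Z,  H_2 = 0,  H_3 = 0.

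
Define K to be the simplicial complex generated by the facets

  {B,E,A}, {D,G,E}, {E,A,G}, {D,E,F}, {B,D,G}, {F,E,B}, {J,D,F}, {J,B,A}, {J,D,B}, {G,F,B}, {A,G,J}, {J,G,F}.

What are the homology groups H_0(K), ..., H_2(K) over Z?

H_0 ≅ Z,  H_1 ≅ Z/2Z,  H_2 = 0.

Fix the vertex order A < B < D < E < F < G < J and write every simplex with vertices in increasing order. Then dim K = 2 and the simplices of K are:

  0-simplices (7): A, B, D, E, F, G, J
  1-simplices (18): AB, AE, AG, AJ, BD, BE, BF, BG, BJ, DE, DF, DG, DJ, EF, EG, FG, FJ, GJ
  2-simplices (12): ABE, ABJ, AEG, AGJ, BDG, BDJ, BEF, BFG, DEF, DEG, DFJ, FGJ

giving chain groups C_0 ≅ Z^7, C_1 ≅ Z^18, C_2 ≅ Z^12.

∂_1: C_1 → C_0 sends each edge [p,q] (with p < q) to q − p.
The resulting 7×18 matrix has rank 6, and its Smith normal form has invariant factors (1,1,1,1,1,1).

The boundary map ∂_2: C_2 → C_1 maps a triangle to the signed sum of its edges. For instance
  ∂DEG = EG − DG + DE,
  ∂BEF = EF − BF + BE.
As a 18×12 matrix over Z this has rank 12, with invariant factors (1,1,1,1,1,1,1,1,1,1,1,2).

Computing H_k = (kernel of ∂_k) / (image of ∂_{k+1}):

  H_0: rank C_0 − rank ∂_1 = 7 − 6 = 1, and the invariant factors of ∂_1 are all 1, so H_0 ≅ Z.
  H_1: rank ker ∂_1 − rank ∂_2 = (18 − 6) − 12 = 0, and ∂_2 has invariant factor 2 > 1, so H_1 ≅ Z/2Z.
  H_2: rank ker ∂_2 − rank ∂_3 = (12 − 12) − 0 = 0, and there is no ∂_3, so H_2 ≅ 0.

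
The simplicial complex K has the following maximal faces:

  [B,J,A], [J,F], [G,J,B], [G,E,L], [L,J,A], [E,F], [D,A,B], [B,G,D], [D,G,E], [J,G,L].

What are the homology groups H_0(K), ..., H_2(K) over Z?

H_0 ≅ Z,  H_1 ≅ Z,  H_2 = 0.

We work with the vertex ordering A < B < D < E < F < G < J < L. The simplices of K, each written with vertices in increasing order, are:

  0-simplices (8): A, B, D, E, F, G, J, L
  1-simplices (16): AB, AD, AJ, AL, BD, BG, BJ, DE, DG, EF, EG, EL, FJ, GJ, GL, JL
  2-simplices (8): ABD, ABJ, AJL, BDG, BGJ, DEG, EGL, GJL

giving chain groups C_0 ≅ Z^8, C_1 ≅ Z^16, C_2 ≅ Z^8.

Boundary ∂_1: C_1 → C_0 sends each edge [p,q] (with p < q) to q − p. For instance
  ∂EG = G − E.
As a 8×16 matrix over Z this has rank 7, with invariant factors (1,1,1,1,1,1,1).

∂_2: C_2 → C_1 maps a triangle to the signed sum of its edges. For instance
  ∂ABJ = BJ − AJ + AB,
  ∂DEG = EG − DG + DE.
The 16×8 boundary matrix has rank 8 and Smith normal form diag(1,1,1,1,1,1,1,1).

Now H_k = ker ∂_k / im ∂_{k+1}, so:

  H_0: rank C_0 − rank ∂_1 = 8 − 7 = 1, and the invariant factors of ∂_1 are all 1, so H_0 ≅ Z.
  H_1: rank ker ∂_1 − rank ∂_2 = (16 − 7) − 8 = 1, and the invariant factors of ∂_2 are all 1, so H_1 ≅ Z.
  H_2: rank ker ∂_2 − rank ∂_3 = (8 − 8) − 0 = 0, and there is no ∂_3, so H_2 ≅ 0.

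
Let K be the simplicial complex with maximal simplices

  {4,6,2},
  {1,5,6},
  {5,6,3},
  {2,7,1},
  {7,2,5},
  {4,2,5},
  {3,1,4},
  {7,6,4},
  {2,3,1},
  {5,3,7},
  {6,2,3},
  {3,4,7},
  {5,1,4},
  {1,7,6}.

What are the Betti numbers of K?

Order the vertices as 1 < 2 < 3 < 4 < 5 < 6 < 7. Listing each simplex with vertices in this order, K has dimension 2 with simplices:

  0-simplices (7): [1], [2], [3], [4], [5], [6], [7]
  1-simplices (21): [1,2], [1,3], [1,4], [1,5], [1,6], [1,7], [2,3], [2,4], [2,5], [2,6], [2,7], [3,4], [3,5], [3,6], [3,7], [4,5], [4,6], [4,7], [5,6], [5,7], [6,7]
  2-simplices (14): [1,2,3], [1,2,7], [1,3,4], [1,4,5], [1,5,6], [1,6,7], [2,3,6], [2,4,5], [2,4,6], [2,5,7], [3,4,7], [3,5,6], [3,5,7], [4,6,7]

giving chain groups C_0 ≅ Z^7, C_1 ≅ Z^21, C_2 ≅ Z^14.

The boundary map ∂_1: C_1 → C_0 maps an edge to its endpoints' difference, ∂[p,q] = q − p. For instance
  ∂[1,5] = [5] − [1].
The resulting 7×21 matrix has rank 6, and its Smith normal form has invariant factors (1,1,1,1,1,1).

Boundary ∂_2: C_2 → C_1 sends each 2-simplex [p,q,r] to [q,r] − [p,r] + [p,q]. For instance
  ∂[2,5,7] = [5,7] − [2,7] + [2,5],
  ∂[2,4,6] = [4,6] − [2,6] + [2,4].
The resulting 21×14 matrix has rank 13, and its Smith normal form has invariant factors (1,1,1,1,1,1,1,1,1,1,1,1,1).

Computing H_k = (kernel of ∂_k) / (image of ∂_{k+1}):

  H_0: rank C_0 − rank ∂_1 = 7 − 6 = 1, and the invariant factors of ∂_1 are all 1, so H_0 = Z.
  H_1: rank ker ∂_1 − rank ∂_2 = (21 − 6) − 13 = 2, and the invariant factors of ∂_2 are all 1, so H_1 = Z^2.
  H_2: rank ker ∂_2 − rank ∂_3 = (14 − 13) − 0 = 1, and there is no ∂_3, so H_2 = Z.

As a check, the Euler characteristic is 7 − 21 + 14 = 0, which agrees with 1 − 2 + 1 = 0.
(K is a triangulation of the torus T^2.)

Hence the Betti numbers are b_0 = 1, b_1 = 2, b_2 = 1.

b_0 = 1, b_1 = 2, b_2 = 1.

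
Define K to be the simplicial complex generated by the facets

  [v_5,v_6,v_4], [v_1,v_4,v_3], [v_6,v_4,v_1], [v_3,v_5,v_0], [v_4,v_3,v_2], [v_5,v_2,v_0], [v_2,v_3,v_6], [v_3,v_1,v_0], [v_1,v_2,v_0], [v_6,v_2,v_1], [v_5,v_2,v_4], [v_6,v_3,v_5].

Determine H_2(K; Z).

Fix the vertex order v_0 < v_1 < v_2 < v_3 < v_4 < v_5 < v_6 and write every simplex with vertices in increasing order. Then dim K = 2 and the simplices of K are:

  0-simplices (7): [v_0], [v_1], [v_2], [v_3], [v_4], [v_5], [v_6]
  1-simplices (18): (18 of them)
  2-simplices (12): (12 of them)

so the chain groups are C_0 ≅ Z^7, C_1 ≅ Z^18, C_2 ≅ Z^12.

The boundary map ∂_1: C_1 → C_0 is given by ∂[p,q] = [q] − [p].
The 7×18 boundary matrix has rank 6 and Smith normal form diag(1,1,1,1,1,1).

∂_2: C_2 → C_1 maps a triangle to the signed sum of its edges. For instance
  ∂[v_4,v_5,v_6] = [v_5,v_6] − [v_4,v_6] + [v_4,v_5],
  ∂[v_2,v_3,v_4] = [v_3,v_4] − [v_2,v_4] + [v_2,v_3].
As a 18×12 matrix over Z this has rank 12, with invariant factors (1,1,1,1,1,1,1,1,1,1,1,2).

From H_k ≅ ker(∂_k) / im(∂_{k+1}) we obtain:

  H_2: rank ker ∂_2 − rank ∂_3 = (12 − 12) − 0 = 0, and there is no ∂_3, so H_2 = 0.

H_2 ≅ 0.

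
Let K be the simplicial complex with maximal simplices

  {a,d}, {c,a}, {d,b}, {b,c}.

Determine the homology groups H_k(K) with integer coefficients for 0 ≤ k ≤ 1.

K has 4 vertices, 4 edges.
rank ∂_0 = 0, rank ∂_1 = 3 ⇒ b_0 = 4 − 0 − 3 = 1; all invariant factors of ∂_1 are 1 so no torsion. So H_0 ≅ Z.
rank ∂_1 = 3, rank ∂_2 = 0 ⇒ b_1 = 4 − 3 − 0 = 1. So H_1 ≅ Z.

H_0 = Z,  H_1 = Z.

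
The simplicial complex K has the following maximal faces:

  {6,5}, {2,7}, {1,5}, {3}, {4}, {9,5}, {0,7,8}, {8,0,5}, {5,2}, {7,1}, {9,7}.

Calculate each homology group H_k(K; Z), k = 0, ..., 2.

Fix the vertex order 0 < 1 < 2 < 3 < 4 < 5 < 6 < 7 < 8 < 9 and write every simplex with vertices in increasing order. Then dim K = 2 and the simplices of K are:

  0-simplices (10): [0], [1], [2], [3], [4], [5], [6], [7], [8], [9]
  1-simplices (12): [0,5], [0,7], [0,8], [1,5], [1,7], [2,5], [2,7], [5,6], [5,8], [5,9], [7,8], [7,9]
  2-simplices (2): [0,5,8], [0,7,8]

so the chain groups are C_0 ≅ Z^10, C_1 ≅ Z^12, C_2 ≅ Z^2.

The boundary map ∂_1: C_1 → C_0 is given by ∂[p,q] = [q] − [p]. For instance
  ∂[5,8] = [8] − [5].
The resulting 10×12 matrix has rank 7, and its Smith normal form has invariant factors (1,1,1,1,1,1,1).

Boundary ∂_2: C_2 → C_1 sends each 2-simplex [p,q,r] to [q,r] − [p,r] + [p,q]. For instance
  ∂[0,7,8] = [7,8] − [0,8] + [0,7],
  ∂[0,5,8] = [5,8] − [0,8] + [0,5].
The 12×2 boundary matrix has rank 2 and Smith normal form diag(1,1).

Computing H_k = (kernel of ∂_k) / (image of ∂_{k+1}):

  H_0: rank C_0 − rank ∂_1 = 10 − 7 = 3, and the invariant factors of ∂_1 are all 1, so H_0 ≅ Z^3.
  H_1: rank ker ∂_1 − rank ∂_2 = (12 − 7) − 2 = 3, and the invariant factors of ∂_2 are all 1, so H_1 ≅ Z^3.
  H_2: rank ker ∂_2 − rank ∂_3 = (2 − 2) − 0 = 0, and there is no ∂_3, so H_2 ≅ 0.

H_0 ≅ Z^3,  H_1 ≅ Z^3,  H_2 = 0.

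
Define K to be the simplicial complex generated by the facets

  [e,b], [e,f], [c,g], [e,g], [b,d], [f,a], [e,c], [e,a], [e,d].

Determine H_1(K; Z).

Order the vertices as a < b < c < d < e < f < g. Listing each simplex with vertices in this order, K has dimension 1 with simplices:

  0-simplices (7): a, b, c, d, e, f, g
  1-simplices (9): ae, af, bd, be, ce, cg, de, ef, eg

Hence C_0 ≅ Z^7, C_1 ≅ Z^9.

The boundary map ∂_1: C_1 → C_0 is given by ∂[p,q] = [q] − [p].
The 7×9 boundary matrix has rank 6 and Smith normal form diag(1,1,1,1,1,1).

Now H_k = ker ∂_k / im ∂_{k+1}, so:

  H_1: rank ker ∂_1 − rank ∂_2 = (9 − 6) − 0 = 3, and there is no ∂_2, so H_1 ≅ Z^3.

H_1 = Z^3.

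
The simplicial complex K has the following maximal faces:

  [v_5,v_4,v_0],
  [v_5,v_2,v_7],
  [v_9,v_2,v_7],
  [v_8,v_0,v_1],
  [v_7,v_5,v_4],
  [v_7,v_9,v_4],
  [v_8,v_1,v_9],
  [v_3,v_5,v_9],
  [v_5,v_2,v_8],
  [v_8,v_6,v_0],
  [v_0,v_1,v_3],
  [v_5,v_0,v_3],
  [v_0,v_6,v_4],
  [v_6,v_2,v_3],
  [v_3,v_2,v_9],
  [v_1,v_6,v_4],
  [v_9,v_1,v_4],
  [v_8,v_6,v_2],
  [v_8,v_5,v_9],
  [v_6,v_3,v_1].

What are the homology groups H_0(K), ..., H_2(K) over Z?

H_0 ≅ Z,  H_1 ≅ Z ⊕ Z/2,  H_2 = 0.

Order the vertices as v_0 < v_1 < v_2 < v_3 < v_4 < v_5 < v_6 < v_7 < v_8 < v_9. Listing each simplex with vertices in this order, K has dimension 2 with simplices:

  0-simplices (10): [v_0], [v_1], [v_2], [v_3], [v_4], [v_5], [v_6], [v_7], [v_8], [v_9]
  1-simplices (30): (30 of them)
  2-simplices (20): (20 of them)

so the chain groups are C_0 ≅ Z^10, C_1 ≅ Z^30, C_2 ≅ Z^20.

∂_1: C_1 → C_0 is given by ∂[p,q] = [q] − [p]. For instance
  ∂[v_3,v_6] = [v_6] − [v_3].
The 10×30 boundary matrix has rank 9 and Smith normal form diag(1,1,1,1,1,1,1,1,1).

Boundary ∂_2: C_2 → C_1 sends each 2-simplex [p,q,r] to [q,r] − [p,r] + [p,q]. For instance
  ∂[v_5,v_8,v_9] = [v_8,v_9] − [v_5,v_9] + [v_5,v_8],
  ∂[v_2,v_3,v_9] = [v_3,v_9] − [v_2,v_9] + [v_2,v_3].
This gives a 30×20 integer matrix of rank 20; reducing to Smith normal form yields diagonal entries (1,1,1,1,1,1,1,1,1,1,1,1,1,1,1,1,1,1,1,2).

Now H_k = ker ∂_k / im ∂_{k+1}, so:

  H_0: rank C_0 − rank ∂_1 = 10 − 9 = 1, and the invariant factors of ∂_1 are all 1, so H_0 ≅ Z.
  H_1: rank ker ∂_1 − rank ∂_2 = (30 − 9) − 20 = 1, and ∂_2 has invariant factor 2 > 1, so H_1 ≅ Z ⊕ Z/2.
  H_2: rank ker ∂_2 − rank ∂_3 = (20 − 20) − 0 = 0, and there is no ∂_3, so H_2 ≅ 0.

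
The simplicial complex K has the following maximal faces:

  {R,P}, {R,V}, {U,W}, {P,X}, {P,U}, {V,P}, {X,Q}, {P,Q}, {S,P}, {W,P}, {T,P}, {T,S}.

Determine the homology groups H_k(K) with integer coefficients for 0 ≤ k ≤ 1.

H_0 ≅ Z,  H_1 ≅ Z^4.

Order the vertices as P < Q < R < S < T < U < V < W < X. Listing each simplex with vertices in this order, K has dimension 1 with simplices:

  0-simplices (9): P, Q, R, S, T, U, V, W, X
  1-simplices (12): PQ, PR, PS, PT, PU, PV, PW, PX, QX, RV, ST, UW

Hence C_0 ≅ Z^9, C_1 ≅ Z^12.

∂_1: C_1 → C_0 sends each edge [p,q] (with p < q) to q − p. For instance
  ∂PR = R − P.
As a 9×12 matrix over Z this has rank 8, with invariant factors (1,1,1,1,1,1,1,1).

From H_k ≅ ker(∂_k) / im(∂_{k+1}) we obtain:

  H_0: rank C_0 − rank ∂_1 = 9 − 8 = 1, and the invariant factors of ∂_1 are all 1, so H_0 ≅ Z.
  H_1: rank ker ∂_1 − rank ∂_2 = (12 − 8) − 0 = 4, and there is no ∂_2, so H_1 ≅ Z^4.

As a check, the Euler characteristic is 9 − 12 = -3, which agrees with 1 − 4 = -3.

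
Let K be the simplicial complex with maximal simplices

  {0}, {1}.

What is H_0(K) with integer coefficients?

H_0 = Z^2.

Take the total order 0 < 1 on the vertex set. Then K (dimension 0) consists of the simplices:

  0-simplices (2): [0], [1]

giving chain groups C_0 ≅ Z^2.

From H_k ≅ ker(∂_k) / im(∂_{k+1}) we obtain:

  H_0: rank C_0 − rank ∂_1 = 2 − 0 = 2, and there is no ∂_1, so H_0 ≅ Z^2.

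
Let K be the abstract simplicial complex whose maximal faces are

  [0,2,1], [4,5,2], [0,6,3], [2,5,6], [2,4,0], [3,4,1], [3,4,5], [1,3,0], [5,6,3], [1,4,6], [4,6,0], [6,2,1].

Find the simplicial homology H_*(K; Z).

K has 7 vertices, 18 edges, 12 triangles.
rank ∂_0 = 0, rank ∂_1 = 6 ⇒ b_0 = 7 − 0 − 6 = 1; all invariant factors of ∂_1 are 1 so no torsion. So H_0 ≅ Z.
rank ∂_1 = 6, rank ∂_2 = 12 ⇒ b_1 = 18 − 6 − 12 = 0; ∂_2 has invariant factor(s) [2] giving torsion. So H_1 ≅ Z/2.
rank ∂_2 = 12, rank ∂_3 = 0 ⇒ b_2 = 12 − 12 − 0 = 0. So H_2 ≅ 0.

H_0 ≅ Z,  H_1 ≅ Z/2,  H_2 = 0.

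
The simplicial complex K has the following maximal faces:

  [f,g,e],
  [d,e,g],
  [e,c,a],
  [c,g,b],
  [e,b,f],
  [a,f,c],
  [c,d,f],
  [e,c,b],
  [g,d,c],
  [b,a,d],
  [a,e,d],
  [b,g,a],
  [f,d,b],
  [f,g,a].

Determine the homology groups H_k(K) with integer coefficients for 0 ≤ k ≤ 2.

H_0 ≅ Z,  H_1 ≅ Z^2,  H_2 ≅ Z.

Fix the vertex order a < b < c < d < e < f < g and write every simplex with vertices in increasing order. Then dim K = 2 and the simplices of K are:

  0-simplices (7): a, b, c, d, e, f, g
  1-simplices (21): ab, ac, ad, ae, af, ag, bc, bd, be, bf, bg, cd, ce, cf, cg, de, df, dg, ef, eg, fg
  2-simplices (14): abd, abg, ace, acf, ade, afg, bce, bcg, bdf, bef, cdf, cdg, deg, efg

giving chain groups C_0 ≅ Z^7, C_1 ≅ Z^21, C_2 ≅ Z^14.

The boundary map ∂_1: C_1 → C_0 is given by ∂[p,q] = [q] − [p].
As a 7×21 matrix over Z this has rank 6, with invariant factors (1,1,1,1,1,1).

The boundary map ∂_2: C_2 → C_1 sends each 2-simplex [p,q,r] to [q,r] − [p,r] + [p,q]. For instance
  ∂bce = ce − be + bc,
  ∂abg = bg − ag + ab.
The 21×14 boundary matrix has rank 13 and Smith normal form diag(1,1,1,1,1,1,1,1,1,1,1,1,1).

From H_k ≅ ker(∂_k) / im(∂_{k+1}) we obtain:

  H_0: rank C_0 − rank ∂_1 = 7 − 6 = 1, and the invariant factors of ∂_1 are all 1, so H_0 ≅ Z.
  H_1: rank ker ∂_1 − rank ∂_2 = (21 − 6) − 13 = 2, and the invariant factors of ∂_2 are all 1, so H_1 ≅ Z^2.
  H_2: rank ker ∂_2 − rank ∂_3 = (14 − 13) − 0 = 1, and there is no ∂_3, so H_2 ≅ Z.

As a check, the Euler characteristic is 7 − 21 + 14 = 0, which agrees with 1 − 2 + 1 = 0.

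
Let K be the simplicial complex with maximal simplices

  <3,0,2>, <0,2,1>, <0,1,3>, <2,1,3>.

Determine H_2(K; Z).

H_2 ≅ Z.

We work with the vertex ordering 0 < 1 < 2 < 3. The simplices of K, each written with vertices in increasing order, are:

  0-simplices (4): [0], [1], [2], [3]
  1-simplices (6): [0,1], [0,2], [0,3], [1,2], [1,3], [2,3]
  2-simplices (4): [0,1,2], [0,1,3], [0,2,3], [1,2,3]

so the chain groups are C_0 ≅ Z^4, C_1 ≅ Z^6, C_2 ≅ Z^4.

∂_1: C_1 → C_0 is given by ∂[p,q] = [q] − [p].
The resulting 4×6 matrix has rank 3, and its Smith normal form has invariant factors (1,1,1).

∂_2: C_2 → C_1 sends each 2-simplex [p,q,r] to [q,r] − [p,r] + [p,q]. For instance
  ∂[0,1,2] = [1,2] − [0,2] + [0,1],
  ∂[1,2,3] = [2,3] − [1,3] + [1,2].
The 6×4 boundary matrix has rank 3 and Smith normal form diag(1,1,1).

Now H_k = ker ∂_k / im ∂_{k+1}, so:

  H_2: rank ker ∂_2 − rank ∂_3 = (4 − 3) − 0 = 1, and there is no ∂_3, so H_2 = Z.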